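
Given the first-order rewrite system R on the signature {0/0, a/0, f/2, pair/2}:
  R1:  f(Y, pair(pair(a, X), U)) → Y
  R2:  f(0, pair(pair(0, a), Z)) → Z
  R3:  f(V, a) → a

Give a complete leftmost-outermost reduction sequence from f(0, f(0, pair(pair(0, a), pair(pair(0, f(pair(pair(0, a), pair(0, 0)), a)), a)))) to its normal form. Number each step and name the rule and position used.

1. f(0, f(0, pair(pair(0, a), pair(pair(0, f(pair(pair(0, a), pair(0, 0)), a)), a))))  →  f(0, pair(pair(0, f(pair(pair(0, a), pair(0, 0)), a)), a))   [R2 at 2]
2. f(0, pair(pair(0, f(pair(pair(0, a), pair(0, 0)), a)), a))  →  f(0, pair(pair(0, a), a))   [R3 at 2.1.2]
3. f(0, pair(pair(0, a), a))  →  a   [R2 at ε]

a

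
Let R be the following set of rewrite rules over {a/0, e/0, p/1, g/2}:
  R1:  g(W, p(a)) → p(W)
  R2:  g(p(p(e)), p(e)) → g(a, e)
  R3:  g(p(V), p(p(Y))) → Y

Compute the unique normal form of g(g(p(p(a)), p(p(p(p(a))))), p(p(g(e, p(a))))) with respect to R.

p(e)

1. g(g(p(p(a)), p(p(p(p(a))))), p(p(g(e, p(a)))))  →  g(p(p(a)), p(p(g(e, p(a)))))   [R3 at 1]
2. g(p(p(a)), p(p(g(e, p(a)))))  →  g(e, p(a))   [R3 at ε]
3. g(e, p(a))  →  p(e)   [R1 at ε]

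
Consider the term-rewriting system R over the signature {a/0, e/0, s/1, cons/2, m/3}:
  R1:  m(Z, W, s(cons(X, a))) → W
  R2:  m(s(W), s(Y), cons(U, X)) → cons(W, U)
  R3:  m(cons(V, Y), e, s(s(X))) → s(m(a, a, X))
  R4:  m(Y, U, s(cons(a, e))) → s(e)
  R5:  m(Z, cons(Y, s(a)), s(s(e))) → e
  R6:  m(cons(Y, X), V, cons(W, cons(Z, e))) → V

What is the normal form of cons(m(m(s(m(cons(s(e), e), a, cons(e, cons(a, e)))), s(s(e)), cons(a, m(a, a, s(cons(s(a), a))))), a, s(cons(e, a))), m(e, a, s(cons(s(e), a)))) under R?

1. cons(m(m(s(m(cons(s(e), e), a, cons(e, cons(a, e)))), s(s(e)), cons(a, m(a, a, s(cons(s(a), a))))), a, s(cons(e, a))), m(e, a, s(cons(s(e), a))))  →  cons(a, m(e, a, s(cons(s(e), a))))   [R1 at 1]
2. cons(a, m(e, a, s(cons(s(e), a))))  →  cons(a, a)   [R1 at 2]

cons(a, a)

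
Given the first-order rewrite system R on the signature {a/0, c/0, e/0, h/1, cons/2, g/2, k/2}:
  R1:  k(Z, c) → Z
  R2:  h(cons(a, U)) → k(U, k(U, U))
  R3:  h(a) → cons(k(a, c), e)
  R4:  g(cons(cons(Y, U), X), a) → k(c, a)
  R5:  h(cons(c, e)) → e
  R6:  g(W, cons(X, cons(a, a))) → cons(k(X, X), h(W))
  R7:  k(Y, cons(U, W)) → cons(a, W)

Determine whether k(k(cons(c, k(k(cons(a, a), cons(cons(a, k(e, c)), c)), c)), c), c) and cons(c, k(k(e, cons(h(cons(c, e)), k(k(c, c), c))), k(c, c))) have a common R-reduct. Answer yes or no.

Reduce t₁ = k(k(cons(c, k(k(cons(a, a), cons(cons(a, k(e, c)), c)), c)), c), c):
1. k(k(cons(c, k(k(cons(a, a), cons(cons(a, k(e, c)), c)), c)), c), c)  →  k(cons(c, k(k(cons(a, a), cons(cons(a, k(e, c)), c)), c)), c)   [R1 at ε]
2. k(cons(c, k(k(cons(a, a), cons(cons(a, k(e, c)), c)), c)), c)  →  cons(c, k(k(cons(a, a), cons(cons(a, k(e, c)), c)), c))   [R1 at ε]
3. cons(c, k(k(cons(a, a), cons(cons(a, k(e, c)), c)), c))  →  cons(c, k(cons(a, a), cons(cons(a, k(e, c)), c)))   [R1 at 2]
4. cons(c, k(cons(a, a), cons(cons(a, k(e, c)), c)))  →  cons(c, cons(a, c))   [R7 at 2]

Reduce t₂ = cons(c, k(k(e, cons(h(cons(c, e)), k(k(c, c), c))), k(c, c))):
1. cons(c, k(k(e, cons(h(cons(c, e)), k(k(c, c), c))), k(c, c)))  →  cons(c, k(cons(a, k(k(c, c), c)), k(c, c)))   [R7 at 2.1]
2. cons(c, k(cons(a, k(k(c, c), c)), k(c, c)))  →  cons(c, k(cons(a, k(c, c)), k(c, c)))   [R1 at 2.1.2]
3. cons(c, k(cons(a, k(c, c)), k(c, c)))  →  cons(c, k(cons(a, c), k(c, c)))   [R1 at 2.1.2]
4. cons(c, k(cons(a, c), k(c, c)))  →  cons(c, k(cons(a, c), c))   [R1 at 2.2]
5. cons(c, k(cons(a, c), c))  →  cons(c, cons(a, c))   [R1 at 2]

yes — NF(t₁) = cons(c, cons(a, c)), NF(t₂) = cons(c, cons(a, c))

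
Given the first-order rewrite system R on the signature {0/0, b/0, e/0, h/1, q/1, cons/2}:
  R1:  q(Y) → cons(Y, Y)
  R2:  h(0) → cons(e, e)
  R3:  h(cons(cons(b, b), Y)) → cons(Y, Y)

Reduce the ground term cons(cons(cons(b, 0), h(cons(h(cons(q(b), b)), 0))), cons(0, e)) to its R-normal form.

cons(cons(cons(b, 0), cons(0, 0)), cons(0, e))

1. cons(cons(cons(b, 0), h(cons(h(cons(q(b), b)), 0))), cons(0, e))  →  cons(cons(cons(b, 0), h(cons(h(cons(cons(b, b), b)), 0))), cons(0, e))   [R1 at 1.2.1.1.1.1]
2. cons(cons(cons(b, 0), h(cons(h(cons(cons(b, b), b)), 0))), cons(0, e))  →  cons(cons(cons(b, 0), h(cons(cons(b, b), 0))), cons(0, e))   [R3 at 1.2.1.1]
3. cons(cons(cons(b, 0), h(cons(cons(b, b), 0))), cons(0, e))  →  cons(cons(cons(b, 0), cons(0, 0)), cons(0, e))   [R3 at 1.2]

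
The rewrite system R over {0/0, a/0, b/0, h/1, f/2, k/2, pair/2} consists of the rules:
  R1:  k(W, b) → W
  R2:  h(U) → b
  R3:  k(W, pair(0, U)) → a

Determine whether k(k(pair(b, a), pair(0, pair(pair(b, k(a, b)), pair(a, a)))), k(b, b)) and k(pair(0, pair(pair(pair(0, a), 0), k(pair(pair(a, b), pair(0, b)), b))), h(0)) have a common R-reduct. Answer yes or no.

Reduce t₁ = k(k(pair(b, a), pair(0, pair(pair(b, k(a, b)), pair(a, a)))), k(b, b)):
1. k(k(pair(b, a), pair(0, pair(pair(b, k(a, b)), pair(a, a)))), k(b, b))  →  k(a, k(b, b))   [R3 at 1]
2. k(a, k(b, b))  →  k(a, b)   [R1 at 2]
3. k(a, b)  →  a   [R1 at ε]

Reduce t₂ = k(pair(0, pair(pair(pair(0, a), 0), k(pair(pair(a, b), pair(0, b)), b))), h(0)):
1. k(pair(0, pair(pair(pair(0, a), 0), k(pair(pair(a, b), pair(0, b)), b))), h(0))  →  k(pair(0, pair(pair(pair(0, a), 0), pair(pair(a, b), pair(0, b)))), h(0))   [R1 at 1.2.2]
2. k(pair(0, pair(pair(pair(0, a), 0), pair(pair(a, b), pair(0, b)))), h(0))  →  k(pair(0, pair(pair(pair(0, a), 0), pair(pair(a, b), pair(0, b)))), b)   [R2 at 2]
3. k(pair(0, pair(pair(pair(0, a), 0), pair(pair(a, b), pair(0, b)))), b)  →  pair(0, pair(pair(pair(0, a), 0), pair(pair(a, b), pair(0, b))))   [R1 at ε]

no — NF(t₁) = a, NF(t₂) = pair(0, pair(pair(pair(0, a), 0), pair(pair(a, b), pair(0, b))))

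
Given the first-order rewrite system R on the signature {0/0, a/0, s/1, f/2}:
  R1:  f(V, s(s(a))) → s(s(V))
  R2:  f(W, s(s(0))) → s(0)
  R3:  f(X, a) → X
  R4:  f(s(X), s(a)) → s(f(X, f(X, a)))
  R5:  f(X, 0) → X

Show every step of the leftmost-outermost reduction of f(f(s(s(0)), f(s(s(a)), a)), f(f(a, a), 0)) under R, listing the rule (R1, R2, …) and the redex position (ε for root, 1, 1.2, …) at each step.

1. f(f(s(s(0)), f(s(s(a)), a)), f(f(a, a), 0))  →  f(f(s(s(0)), s(s(a))), f(f(a, a), 0))   [R3 at 1.2]
2. f(f(s(s(0)), s(s(a))), f(f(a, a), 0))  →  f(s(s(s(s(0)))), f(f(a, a), 0))   [R1 at 1]
3. f(s(s(s(s(0)))), f(f(a, a), 0))  →  f(s(s(s(s(0)))), f(a, a))   [R5 at 2]
4. f(s(s(s(s(0)))), f(a, a))  →  f(s(s(s(s(0)))), a)   [R3 at 2]
5. f(s(s(s(s(0)))), a)  →  s(s(s(s(0))))   [R3 at ε]

s(s(s(s(0))))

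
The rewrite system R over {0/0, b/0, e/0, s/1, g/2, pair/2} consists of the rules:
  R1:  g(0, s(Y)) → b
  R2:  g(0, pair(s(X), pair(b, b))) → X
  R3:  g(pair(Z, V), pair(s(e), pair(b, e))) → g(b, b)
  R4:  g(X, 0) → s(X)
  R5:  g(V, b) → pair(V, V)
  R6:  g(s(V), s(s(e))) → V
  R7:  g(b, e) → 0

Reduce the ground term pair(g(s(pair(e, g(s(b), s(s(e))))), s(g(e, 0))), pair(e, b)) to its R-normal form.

1. pair(g(s(pair(e, g(s(b), s(s(e))))), s(g(e, 0))), pair(e, b))  →  pair(g(s(pair(e, b)), s(g(e, 0))), pair(e, b))   [R6 at 1.1.1.2]
2. pair(g(s(pair(e, b)), s(g(e, 0))), pair(e, b))  →  pair(g(s(pair(e, b)), s(s(e))), pair(e, b))   [R4 at 1.2.1]
3. pair(g(s(pair(e, b)), s(s(e))), pair(e, b))  →  pair(pair(e, b), pair(e, b))   [R6 at 1]

pair(pair(e, b), pair(e, b))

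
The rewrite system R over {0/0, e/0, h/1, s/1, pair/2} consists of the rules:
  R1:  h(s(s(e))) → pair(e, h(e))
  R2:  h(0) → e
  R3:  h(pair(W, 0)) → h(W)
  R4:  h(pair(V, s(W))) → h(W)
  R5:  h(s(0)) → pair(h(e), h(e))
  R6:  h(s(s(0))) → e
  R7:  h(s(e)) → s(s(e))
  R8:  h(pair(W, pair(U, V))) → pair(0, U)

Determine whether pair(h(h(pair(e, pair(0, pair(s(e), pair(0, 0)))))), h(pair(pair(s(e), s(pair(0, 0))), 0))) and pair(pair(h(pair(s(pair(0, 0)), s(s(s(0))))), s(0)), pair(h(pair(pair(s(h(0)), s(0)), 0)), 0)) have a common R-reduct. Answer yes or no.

no — NF(t₁) = pair(e, e), NF(t₂) = pair(pair(e, s(0)), pair(e, 0))

Reduce t₁ = pair(h(h(pair(e, pair(0, pair(s(e), pair(0, 0)))))), h(pair(pair(s(e), s(pair(0, 0))), 0))):
1. pair(h(h(pair(e, pair(0, pair(s(e), pair(0, 0)))))), h(pair(pair(s(e), s(pair(0, 0))), 0)))  →  pair(h(pair(0, 0)), h(pair(pair(s(e), s(pair(0, 0))), 0)))   [R8 at 1.1]
2. pair(h(pair(0, 0)), h(pair(pair(s(e), s(pair(0, 0))), 0)))  →  pair(h(0), h(pair(pair(s(e), s(pair(0, 0))), 0)))   [R3 at 1]
3. pair(h(0), h(pair(pair(s(e), s(pair(0, 0))), 0)))  →  pair(e, h(pair(pair(s(e), s(pair(0, 0))), 0)))   [R2 at 1]
4. pair(e, h(pair(pair(s(e), s(pair(0, 0))), 0)))  →  pair(e, h(pair(s(e), s(pair(0, 0)))))   [R3 at 2]
5. pair(e, h(pair(s(e), s(pair(0, 0)))))  →  pair(e, h(pair(0, 0)))   [R4 at 2]
6. pair(e, h(pair(0, 0)))  →  pair(e, h(0))   [R3 at 2]
7. pair(e, h(0))  →  pair(e, e)   [R2 at 2]

Reduce t₂ = pair(pair(h(pair(s(pair(0, 0)), s(s(s(0))))), s(0)), pair(h(pair(pair(s(h(0)), s(0)), 0)), 0)):
1. pair(pair(h(pair(s(pair(0, 0)), s(s(s(0))))), s(0)), pair(h(pair(pair(s(h(0)), s(0)), 0)), 0))  →  pair(pair(h(s(s(0))), s(0)), pair(h(pair(pair(s(h(0)), s(0)), 0)), 0))   [R4 at 1.1]
2. pair(pair(h(s(s(0))), s(0)), pair(h(pair(pair(s(h(0)), s(0)), 0)), 0))  →  pair(pair(e, s(0)), pair(h(pair(pair(s(h(0)), s(0)), 0)), 0))   [R6 at 1.1]
3. pair(pair(e, s(0)), pair(h(pair(pair(s(h(0)), s(0)), 0)), 0))  →  pair(pair(e, s(0)), pair(h(pair(s(h(0)), s(0))), 0))   [R3 at 2.1]
4. pair(pair(e, s(0)), pair(h(pair(s(h(0)), s(0))), 0))  →  pair(pair(e, s(0)), pair(h(0), 0))   [R4 at 2.1]
5. pair(pair(e, s(0)), pair(h(0), 0))  →  pair(pair(e, s(0)), pair(e, 0))   [R2 at 2.1]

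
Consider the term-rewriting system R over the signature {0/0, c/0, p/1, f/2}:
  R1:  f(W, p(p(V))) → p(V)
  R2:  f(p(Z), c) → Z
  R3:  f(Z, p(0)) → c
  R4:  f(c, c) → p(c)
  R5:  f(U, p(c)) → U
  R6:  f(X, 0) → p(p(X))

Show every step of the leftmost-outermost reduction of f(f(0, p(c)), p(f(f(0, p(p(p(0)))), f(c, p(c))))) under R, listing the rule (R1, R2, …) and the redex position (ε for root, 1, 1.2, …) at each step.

1. f(f(0, p(c)), p(f(f(0, p(p(p(0)))), f(c, p(c)))))  →  f(0, p(f(f(0, p(p(p(0)))), f(c, p(c)))))   [R5 at 1]
2. f(0, p(f(f(0, p(p(p(0)))), f(c, p(c)))))  →  f(0, p(f(p(p(0)), f(c, p(c)))))   [R1 at 2.1.1]
3. f(0, p(f(p(p(0)), f(c, p(c)))))  →  f(0, p(f(p(p(0)), c)))   [R5 at 2.1.2]
4. f(0, p(f(p(p(0)), c)))  →  f(0, p(p(0)))   [R2 at 2.1]
5. f(0, p(p(0)))  →  p(0)   [R1 at ε]

p(0)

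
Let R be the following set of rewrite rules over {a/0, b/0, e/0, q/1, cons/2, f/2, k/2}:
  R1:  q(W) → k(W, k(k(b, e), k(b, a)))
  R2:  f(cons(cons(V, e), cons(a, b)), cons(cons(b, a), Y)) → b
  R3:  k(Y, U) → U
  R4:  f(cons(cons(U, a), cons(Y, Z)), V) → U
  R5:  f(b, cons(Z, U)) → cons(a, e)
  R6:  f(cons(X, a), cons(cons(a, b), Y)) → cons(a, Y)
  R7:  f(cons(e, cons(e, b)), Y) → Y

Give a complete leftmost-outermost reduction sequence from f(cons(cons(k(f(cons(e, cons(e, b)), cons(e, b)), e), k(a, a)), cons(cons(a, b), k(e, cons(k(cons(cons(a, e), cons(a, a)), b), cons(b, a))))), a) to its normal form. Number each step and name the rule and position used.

e

1. f(cons(cons(k(f(cons(e, cons(e, b)), cons(e, b)), e), k(a, a)), cons(cons(a, b), k(e, cons(k(cons(cons(a, e), cons(a, a)), b), cons(b, a))))), a)  →  f(cons(cons(e, k(a, a)), cons(cons(a, b), k(e, cons(k(cons(cons(a, e), cons(a, a)), b), cons(b, a))))), a)   [R3 at 1.1.1]
2. f(cons(cons(e, k(a, a)), cons(cons(a, b), k(e, cons(k(cons(cons(a, e), cons(a, a)), b), cons(b, a))))), a)  →  f(cons(cons(e, a), cons(cons(a, b), k(e, cons(k(cons(cons(a, e), cons(a, a)), b), cons(b, a))))), a)   [R3 at 1.1.2]
3. f(cons(cons(e, a), cons(cons(a, b), k(e, cons(k(cons(cons(a, e), cons(a, a)), b), cons(b, a))))), a)  →  e   [R4 at ε]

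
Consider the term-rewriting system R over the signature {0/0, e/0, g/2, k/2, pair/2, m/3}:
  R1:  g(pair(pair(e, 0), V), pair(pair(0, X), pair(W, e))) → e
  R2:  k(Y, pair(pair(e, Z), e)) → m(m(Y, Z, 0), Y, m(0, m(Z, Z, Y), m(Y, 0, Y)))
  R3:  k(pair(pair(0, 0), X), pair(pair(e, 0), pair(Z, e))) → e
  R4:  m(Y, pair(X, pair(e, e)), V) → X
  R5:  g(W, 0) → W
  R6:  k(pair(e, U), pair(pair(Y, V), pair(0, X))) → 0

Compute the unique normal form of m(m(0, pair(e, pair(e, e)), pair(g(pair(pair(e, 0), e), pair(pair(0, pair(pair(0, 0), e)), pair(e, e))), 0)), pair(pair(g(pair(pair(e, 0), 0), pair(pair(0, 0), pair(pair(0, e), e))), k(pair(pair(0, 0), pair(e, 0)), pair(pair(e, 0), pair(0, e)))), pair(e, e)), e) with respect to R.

1. m(m(0, pair(e, pair(e, e)), pair(g(pair(pair(e, 0), e), pair(pair(0, pair(pair(0, 0), e)), pair(e, e))), 0)), pair(pair(g(pair(pair(e, 0), 0), pair(pair(0, 0), pair(pair(0, e), e))), k(pair(pair(0, 0), pair(e, 0)), pair(pair(e, 0), pair(0, e)))), pair(e, e)), e)  →  pair(g(pair(pair(e, 0), 0), pair(pair(0, 0), pair(pair(0, e), e))), k(pair(pair(0, 0), pair(e, 0)), pair(pair(e, 0), pair(0, e))))   [R4 at ε]
2. pair(g(pair(pair(e, 0), 0), pair(pair(0, 0), pair(pair(0, e), e))), k(pair(pair(0, 0), pair(e, 0)), pair(pair(e, 0), pair(0, e))))  →  pair(e, k(pair(pair(0, 0), pair(e, 0)), pair(pair(e, 0), pair(0, e))))   [R1 at 1]
3. pair(e, k(pair(pair(0, 0), pair(e, 0)), pair(pair(e, 0), pair(0, e))))  →  pair(e, e)   [R3 at 2]

pair(e, e)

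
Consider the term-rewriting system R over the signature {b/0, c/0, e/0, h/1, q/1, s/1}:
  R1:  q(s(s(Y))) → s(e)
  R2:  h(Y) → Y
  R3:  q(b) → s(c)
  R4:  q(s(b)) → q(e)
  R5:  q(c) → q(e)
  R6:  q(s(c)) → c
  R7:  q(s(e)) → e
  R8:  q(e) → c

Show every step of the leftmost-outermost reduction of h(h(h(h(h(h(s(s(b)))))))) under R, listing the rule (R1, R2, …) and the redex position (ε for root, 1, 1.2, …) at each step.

1. h(h(h(h(h(h(s(s(b))))))))  →  h(h(h(h(h(s(s(b)))))))   [R2 at ε]
2. h(h(h(h(h(s(s(b)))))))  →  h(h(h(h(s(s(b))))))   [R2 at ε]
3. h(h(h(h(s(s(b))))))  →  h(h(h(s(s(b)))))   [R2 at ε]
4. h(h(h(s(s(b)))))  →  h(h(s(s(b))))   [R2 at ε]
5. h(h(s(s(b))))  →  h(s(s(b)))   [R2 at ε]
6. h(s(s(b)))  →  s(s(b))   [R2 at ε]

s(s(b))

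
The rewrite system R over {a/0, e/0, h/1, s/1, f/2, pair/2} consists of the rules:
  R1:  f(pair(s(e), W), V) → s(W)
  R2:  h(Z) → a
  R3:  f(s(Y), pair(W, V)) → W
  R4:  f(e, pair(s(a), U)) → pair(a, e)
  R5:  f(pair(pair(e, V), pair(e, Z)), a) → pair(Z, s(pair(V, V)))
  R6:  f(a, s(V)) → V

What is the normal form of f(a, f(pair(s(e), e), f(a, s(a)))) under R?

1. f(a, f(pair(s(e), e), f(a, s(a))))  →  f(a, s(e))   [R1 at 2]
2. f(a, s(e))  →  e   [R6 at ε]

e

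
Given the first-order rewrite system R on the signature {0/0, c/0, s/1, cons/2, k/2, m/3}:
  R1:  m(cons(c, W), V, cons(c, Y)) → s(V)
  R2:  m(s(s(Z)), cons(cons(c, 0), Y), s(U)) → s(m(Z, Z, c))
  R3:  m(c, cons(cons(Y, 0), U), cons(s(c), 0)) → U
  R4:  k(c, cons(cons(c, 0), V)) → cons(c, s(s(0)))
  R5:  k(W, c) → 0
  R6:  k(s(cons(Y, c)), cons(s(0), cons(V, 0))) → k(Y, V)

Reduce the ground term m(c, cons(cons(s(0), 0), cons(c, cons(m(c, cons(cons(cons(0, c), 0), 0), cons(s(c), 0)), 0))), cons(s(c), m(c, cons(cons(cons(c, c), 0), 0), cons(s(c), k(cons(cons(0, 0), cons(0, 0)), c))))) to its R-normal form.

1. m(c, cons(cons(s(0), 0), cons(c, cons(m(c, cons(cons(cons(0, c), 0), 0), cons(s(c), 0)), 0))), cons(s(c), m(c, cons(cons(cons(c, c), 0), 0), cons(s(c), k(cons(cons(0, 0), cons(0, 0)), c)))))  →  m(c, cons(cons(s(0), 0), cons(c, cons(0, 0))), cons(s(c), m(c, cons(cons(cons(c, c), 0), 0), cons(s(c), k(cons(cons(0, 0), cons(0, 0)), c)))))   [R3 at 2.2.2.1]
2. m(c, cons(cons(s(0), 0), cons(c, cons(0, 0))), cons(s(c), m(c, cons(cons(cons(c, c), 0), 0), cons(s(c), k(cons(cons(0, 0), cons(0, 0)), c)))))  →  m(c, cons(cons(s(0), 0), cons(c, cons(0, 0))), cons(s(c), m(c, cons(cons(cons(c, c), 0), 0), cons(s(c), 0))))   [R5 at 3.2.3.2]
3. m(c, cons(cons(s(0), 0), cons(c, cons(0, 0))), cons(s(c), m(c, cons(cons(cons(c, c), 0), 0), cons(s(c), 0))))  →  m(c, cons(cons(s(0), 0), cons(c, cons(0, 0))), cons(s(c), 0))   [R3 at 3.2]
4. m(c, cons(cons(s(0), 0), cons(c, cons(0, 0))), cons(s(c), 0))  →  cons(c, cons(0, 0))   [R3 at ε]

cons(c, cons(0, 0))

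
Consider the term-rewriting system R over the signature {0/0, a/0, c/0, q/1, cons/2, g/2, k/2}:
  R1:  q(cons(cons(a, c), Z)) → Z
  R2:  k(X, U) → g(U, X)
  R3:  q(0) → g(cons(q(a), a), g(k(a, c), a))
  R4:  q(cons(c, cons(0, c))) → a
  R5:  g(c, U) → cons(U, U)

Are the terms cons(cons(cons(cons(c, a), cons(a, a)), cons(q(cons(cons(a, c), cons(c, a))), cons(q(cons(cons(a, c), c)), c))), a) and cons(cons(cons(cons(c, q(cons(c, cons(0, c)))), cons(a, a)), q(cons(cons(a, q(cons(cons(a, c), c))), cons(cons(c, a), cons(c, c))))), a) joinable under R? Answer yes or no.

Reduce t₁ = cons(cons(cons(cons(c, a), cons(a, a)), cons(q(cons(cons(a, c), cons(c, a))), cons(q(cons(cons(a, c), c)), c))), a):
1. cons(cons(cons(cons(c, a), cons(a, a)), cons(q(cons(cons(a, c), cons(c, a))), cons(q(cons(cons(a, c), c)), c))), a)  →  cons(cons(cons(cons(c, a), cons(a, a)), cons(cons(c, a), cons(q(cons(cons(a, c), c)), c))), a)   [R1 at 1.2.1]
2. cons(cons(cons(cons(c, a), cons(a, a)), cons(cons(c, a), cons(q(cons(cons(a, c), c)), c))), a)  →  cons(cons(cons(cons(c, a), cons(a, a)), cons(cons(c, a), cons(c, c))), a)   [R1 at 1.2.2.1]

Reduce t₂ = cons(cons(cons(cons(c, q(cons(c, cons(0, c)))), cons(a, a)), q(cons(cons(a, q(cons(cons(a, c), c))), cons(cons(c, a), cons(c, c))))), a):
1. cons(cons(cons(cons(c, q(cons(c, cons(0, c)))), cons(a, a)), q(cons(cons(a, q(cons(cons(a, c), c))), cons(cons(c, a), cons(c, c))))), a)  →  cons(cons(cons(cons(c, a), cons(a, a)), q(cons(cons(a, q(cons(cons(a, c), c))), cons(cons(c, a), cons(c, c))))), a)   [R4 at 1.1.1.2]
2. cons(cons(cons(cons(c, a), cons(a, a)), q(cons(cons(a, q(cons(cons(a, c), c))), cons(cons(c, a), cons(c, c))))), a)  →  cons(cons(cons(cons(c, a), cons(a, a)), q(cons(cons(a, c), cons(cons(c, a), cons(c, c))))), a)   [R1 at 1.2.1.1.2]
3. cons(cons(cons(cons(c, a), cons(a, a)), q(cons(cons(a, c), cons(cons(c, a), cons(c, c))))), a)  →  cons(cons(cons(cons(c, a), cons(a, a)), cons(cons(c, a), cons(c, c))), a)   [R1 at 1.2]

yes — NF(t₁) = cons(cons(cons(cons(c, a), cons(a, a)), cons(cons(c, a), cons(c, c))), a), NF(t₂) = cons(cons(cons(cons(c, a), cons(a, a)), cons(cons(c, a), cons(c, c))), a)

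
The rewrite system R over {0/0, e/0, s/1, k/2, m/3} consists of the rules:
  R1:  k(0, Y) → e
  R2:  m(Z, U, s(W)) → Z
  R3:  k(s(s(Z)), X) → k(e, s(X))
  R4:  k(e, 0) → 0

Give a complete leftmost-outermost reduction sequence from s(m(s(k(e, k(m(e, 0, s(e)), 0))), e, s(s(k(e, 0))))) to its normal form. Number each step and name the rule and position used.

s(s(0))

1. s(m(s(k(e, k(m(e, 0, s(e)), 0))), e, s(s(k(e, 0)))))  →  s(s(k(e, k(m(e, 0, s(e)), 0))))   [R2 at 1]
2. s(s(k(e, k(m(e, 0, s(e)), 0))))  →  s(s(k(e, k(e, 0))))   [R2 at 1.1.2.1]
3. s(s(k(e, k(e, 0))))  →  s(s(k(e, 0)))   [R4 at 1.1.2]
4. s(s(k(e, 0)))  →  s(s(0))   [R4 at 1.1]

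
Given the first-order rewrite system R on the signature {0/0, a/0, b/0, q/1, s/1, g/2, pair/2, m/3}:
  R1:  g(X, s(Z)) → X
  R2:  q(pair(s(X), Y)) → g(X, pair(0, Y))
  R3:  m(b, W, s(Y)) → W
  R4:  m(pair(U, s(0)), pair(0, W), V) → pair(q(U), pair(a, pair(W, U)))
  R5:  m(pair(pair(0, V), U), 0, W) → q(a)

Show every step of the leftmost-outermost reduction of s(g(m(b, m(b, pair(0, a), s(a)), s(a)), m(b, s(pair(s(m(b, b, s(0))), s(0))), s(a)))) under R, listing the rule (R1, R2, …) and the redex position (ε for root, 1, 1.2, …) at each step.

1. s(g(m(b, m(b, pair(0, a), s(a)), s(a)), m(b, s(pair(s(m(b, b, s(0))), s(0))), s(a))))  →  s(g(m(b, pair(0, a), s(a)), m(b, s(pair(s(m(b, b, s(0))), s(0))), s(a))))   [R3 at 1.1]
2. s(g(m(b, pair(0, a), s(a)), m(b, s(pair(s(m(b, b, s(0))), s(0))), s(a))))  →  s(g(pair(0, a), m(b, s(pair(s(m(b, b, s(0))), s(0))), s(a))))   [R3 at 1.1]
3. s(g(pair(0, a), m(b, s(pair(s(m(b, b, s(0))), s(0))), s(a))))  →  s(g(pair(0, a), s(pair(s(m(b, b, s(0))), s(0)))))   [R3 at 1.2]
4. s(g(pair(0, a), s(pair(s(m(b, b, s(0))), s(0)))))  →  s(pair(0, a))   [R1 at 1]

s(pair(0, a))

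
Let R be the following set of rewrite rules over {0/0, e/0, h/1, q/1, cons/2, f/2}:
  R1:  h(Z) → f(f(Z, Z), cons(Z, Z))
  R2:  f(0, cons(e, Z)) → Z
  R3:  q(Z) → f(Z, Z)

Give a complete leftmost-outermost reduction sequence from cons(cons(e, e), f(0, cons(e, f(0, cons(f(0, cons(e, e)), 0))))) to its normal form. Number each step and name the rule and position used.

cons(cons(e, e), 0)

1. cons(cons(e, e), f(0, cons(e, f(0, cons(f(0, cons(e, e)), 0)))))  →  cons(cons(e, e), f(0, cons(f(0, cons(e, e)), 0)))   [R2 at 2]
2. cons(cons(e, e), f(0, cons(f(0, cons(e, e)), 0)))  →  cons(cons(e, e), f(0, cons(e, 0)))   [R2 at 2.2.1]
3. cons(cons(e, e), f(0, cons(e, 0)))  →  cons(cons(e, e), 0)   [R2 at 2]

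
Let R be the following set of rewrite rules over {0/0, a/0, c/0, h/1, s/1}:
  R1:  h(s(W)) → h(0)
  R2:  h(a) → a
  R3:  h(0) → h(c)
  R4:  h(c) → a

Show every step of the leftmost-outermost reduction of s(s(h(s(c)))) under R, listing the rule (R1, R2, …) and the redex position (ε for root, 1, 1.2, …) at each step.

1. s(s(h(s(c))))  →  s(s(h(0)))   [R1 at 1.1]
2. s(s(h(0)))  →  s(s(h(c)))   [R3 at 1.1]
3. s(s(h(c)))  →  s(s(a))   [R4 at 1.1]

s(s(a))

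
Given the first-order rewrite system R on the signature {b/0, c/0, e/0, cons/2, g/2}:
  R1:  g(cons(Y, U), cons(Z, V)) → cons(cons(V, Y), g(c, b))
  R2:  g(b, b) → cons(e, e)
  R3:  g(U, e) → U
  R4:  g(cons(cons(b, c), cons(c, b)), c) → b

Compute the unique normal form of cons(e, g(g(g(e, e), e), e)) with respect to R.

1. cons(e, g(g(g(e, e), e), e))  →  cons(e, g(g(e, e), e))   [R3 at 2]
2. cons(e, g(g(e, e), e))  →  cons(e, g(e, e))   [R3 at 2]
3. cons(e, g(e, e))  →  cons(e, e)   [R3 at 2]

cons(e, e)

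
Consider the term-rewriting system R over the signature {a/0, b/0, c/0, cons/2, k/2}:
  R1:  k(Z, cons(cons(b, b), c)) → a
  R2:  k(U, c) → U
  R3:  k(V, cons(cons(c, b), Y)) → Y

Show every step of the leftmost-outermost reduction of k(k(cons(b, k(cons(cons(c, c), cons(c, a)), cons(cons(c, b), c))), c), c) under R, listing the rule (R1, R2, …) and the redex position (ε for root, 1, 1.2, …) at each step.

1. k(k(cons(b, k(cons(cons(c, c), cons(c, a)), cons(cons(c, b), c))), c), c)  →  k(cons(b, k(cons(cons(c, c), cons(c, a)), cons(cons(c, b), c))), c)   [R2 at ε]
2. k(cons(b, k(cons(cons(c, c), cons(c, a)), cons(cons(c, b), c))), c)  →  cons(b, k(cons(cons(c, c), cons(c, a)), cons(cons(c, b), c)))   [R2 at ε]
3. cons(b, k(cons(cons(c, c), cons(c, a)), cons(cons(c, b), c)))  →  cons(b, c)   [R3 at 2]

cons(b, c)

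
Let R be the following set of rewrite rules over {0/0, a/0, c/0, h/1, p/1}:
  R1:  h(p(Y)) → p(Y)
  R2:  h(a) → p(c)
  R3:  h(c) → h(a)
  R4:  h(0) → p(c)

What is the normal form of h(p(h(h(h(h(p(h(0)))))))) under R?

1. h(p(h(h(h(h(p(h(0))))))))  →  p(h(h(h(h(p(h(0)))))))   [R1 at ε]
2. p(h(h(h(h(p(h(0)))))))  →  p(h(h(h(p(h(0))))))   [R1 at 1.1.1.1]
3. p(h(h(h(p(h(0))))))  →  p(h(h(p(h(0)))))   [R1 at 1.1.1]
4. p(h(h(p(h(0)))))  →  p(h(p(h(0))))   [R1 at 1.1]
5. p(h(p(h(0))))  →  p(p(h(0)))   [R1 at 1]
6. p(p(h(0)))  →  p(p(p(c)))   [R4 at 1.1]

p(p(p(c)))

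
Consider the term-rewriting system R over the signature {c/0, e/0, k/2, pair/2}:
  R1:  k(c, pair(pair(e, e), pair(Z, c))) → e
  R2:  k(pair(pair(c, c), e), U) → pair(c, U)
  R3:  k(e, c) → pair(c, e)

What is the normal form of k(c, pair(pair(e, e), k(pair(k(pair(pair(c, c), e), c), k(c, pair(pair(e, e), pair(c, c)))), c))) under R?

1. k(c, pair(pair(e, e), k(pair(k(pair(pair(c, c), e), c), k(c, pair(pair(e, e), pair(c, c)))), c)))  →  k(c, pair(pair(e, e), k(pair(pair(c, c), k(c, pair(pair(e, e), pair(c, c)))), c)))   [R2 at 2.2.1.1]
2. k(c, pair(pair(e, e), k(pair(pair(c, c), k(c, pair(pair(e, e), pair(c, c)))), c)))  →  k(c, pair(pair(e, e), k(pair(pair(c, c), e), c)))   [R1 at 2.2.1.2]
3. k(c, pair(pair(e, e), k(pair(pair(c, c), e), c)))  →  k(c, pair(pair(e, e), pair(c, c)))   [R2 at 2.2]
4. k(c, pair(pair(e, e), pair(c, c)))  →  e   [R1 at ε]

e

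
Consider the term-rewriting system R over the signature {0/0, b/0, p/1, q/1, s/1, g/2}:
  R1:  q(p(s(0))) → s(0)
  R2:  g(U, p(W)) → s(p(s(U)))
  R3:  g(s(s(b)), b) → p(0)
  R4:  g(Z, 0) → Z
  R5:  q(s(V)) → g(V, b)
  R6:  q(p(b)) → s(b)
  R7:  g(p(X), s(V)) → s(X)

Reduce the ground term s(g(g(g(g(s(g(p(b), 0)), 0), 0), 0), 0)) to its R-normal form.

s(s(p(b)))

1. s(g(g(g(g(s(g(p(b), 0)), 0), 0), 0), 0))  →  s(g(g(g(s(g(p(b), 0)), 0), 0), 0))   [R4 at 1]
2. s(g(g(g(s(g(p(b), 0)), 0), 0), 0))  →  s(g(g(s(g(p(b), 0)), 0), 0))   [R4 at 1]
3. s(g(g(s(g(p(b), 0)), 0), 0))  →  s(g(s(g(p(b), 0)), 0))   [R4 at 1]
4. s(g(s(g(p(b), 0)), 0))  →  s(s(g(p(b), 0)))   [R4 at 1]
5. s(s(g(p(b), 0)))  →  s(s(p(b)))   [R4 at 1.1]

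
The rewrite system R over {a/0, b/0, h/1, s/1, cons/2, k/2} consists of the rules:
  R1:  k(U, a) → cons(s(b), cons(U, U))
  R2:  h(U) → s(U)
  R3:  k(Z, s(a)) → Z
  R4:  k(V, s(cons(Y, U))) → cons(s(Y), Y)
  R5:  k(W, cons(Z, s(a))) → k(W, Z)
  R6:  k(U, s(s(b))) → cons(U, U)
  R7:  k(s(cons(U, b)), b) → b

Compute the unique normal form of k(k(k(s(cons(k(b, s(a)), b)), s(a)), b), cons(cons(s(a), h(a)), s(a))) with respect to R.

1. k(k(k(s(cons(k(b, s(a)), b)), s(a)), b), cons(cons(s(a), h(a)), s(a)))  →  k(k(k(s(cons(k(b, s(a)), b)), s(a)), b), cons(s(a), h(a)))   [R5 at ε]
2. k(k(k(s(cons(k(b, s(a)), b)), s(a)), b), cons(s(a), h(a)))  →  k(k(s(cons(k(b, s(a)), b)), b), cons(s(a), h(a)))   [R3 at 1.1]
3. k(k(s(cons(k(b, s(a)), b)), b), cons(s(a), h(a)))  →  k(b, cons(s(a), h(a)))   [R7 at 1]
4. k(b, cons(s(a), h(a)))  →  k(b, cons(s(a), s(a)))   [R2 at 2.2]
5. k(b, cons(s(a), s(a)))  →  k(b, s(a))   [R5 at ε]
6. k(b, s(a))  →  b   [R3 at ε]

b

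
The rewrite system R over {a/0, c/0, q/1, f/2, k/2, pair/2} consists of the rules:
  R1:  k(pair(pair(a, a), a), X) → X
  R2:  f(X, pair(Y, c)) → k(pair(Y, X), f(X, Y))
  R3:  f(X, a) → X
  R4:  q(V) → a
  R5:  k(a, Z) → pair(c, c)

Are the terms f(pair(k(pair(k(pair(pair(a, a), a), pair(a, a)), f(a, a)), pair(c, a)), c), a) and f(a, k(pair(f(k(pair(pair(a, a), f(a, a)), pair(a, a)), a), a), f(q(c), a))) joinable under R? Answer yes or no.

no — NF(t₁) = pair(pair(c, a), c), NF(t₂) = a

Reduce t₁ = f(pair(k(pair(k(pair(pair(a, a), a), pair(a, a)), f(a, a)), pair(c, a)), c), a):
1. f(pair(k(pair(k(pair(pair(a, a), a), pair(a, a)), f(a, a)), pair(c, a)), c), a)  →  pair(k(pair(k(pair(pair(a, a), a), pair(a, a)), f(a, a)), pair(c, a)), c)   [R3 at ε]
2. pair(k(pair(k(pair(pair(a, a), a), pair(a, a)), f(a, a)), pair(c, a)), c)  →  pair(k(pair(pair(a, a), f(a, a)), pair(c, a)), c)   [R1 at 1.1.1]
3. pair(k(pair(pair(a, a), f(a, a)), pair(c, a)), c)  →  pair(k(pair(pair(a, a), a), pair(c, a)), c)   [R3 at 1.1.2]
4. pair(k(pair(pair(a, a), a), pair(c, a)), c)  →  pair(pair(c, a), c)   [R1 at 1]

Reduce t₂ = f(a, k(pair(f(k(pair(pair(a, a), f(a, a)), pair(a, a)), a), a), f(q(c), a))):
1. f(a, k(pair(f(k(pair(pair(a, a), f(a, a)), pair(a, a)), a), a), f(q(c), a)))  →  f(a, k(pair(k(pair(pair(a, a), f(a, a)), pair(a, a)), a), f(q(c), a)))   [R3 at 2.1.1]
2. f(a, k(pair(k(pair(pair(a, a), f(a, a)), pair(a, a)), a), f(q(c), a)))  →  f(a, k(pair(k(pair(pair(a, a), a), pair(a, a)), a), f(q(c), a)))   [R3 at 2.1.1.1.2]
3. f(a, k(pair(k(pair(pair(a, a), a), pair(a, a)), a), f(q(c), a)))  →  f(a, k(pair(pair(a, a), a), f(q(c), a)))   [R1 at 2.1.1]
4. f(a, k(pair(pair(a, a), a), f(q(c), a)))  →  f(a, f(q(c), a))   [R1 at 2]
5. f(a, f(q(c), a))  →  f(a, q(c))   [R3 at 2]
6. f(a, q(c))  →  f(a, a)   [R4 at 2]
7. f(a, a)  →  a   [R3 at ε]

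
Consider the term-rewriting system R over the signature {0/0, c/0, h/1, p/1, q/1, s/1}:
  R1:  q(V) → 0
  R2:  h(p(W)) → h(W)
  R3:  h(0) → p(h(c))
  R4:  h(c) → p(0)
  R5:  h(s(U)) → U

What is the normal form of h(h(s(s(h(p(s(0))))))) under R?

0

1. h(h(s(s(h(p(s(0)))))))  →  h(s(h(p(s(0)))))   [R5 at 1]
2. h(s(h(p(s(0)))))  →  h(p(s(0)))   [R5 at ε]
3. h(p(s(0)))  →  h(s(0))   [R2 at ε]
4. h(s(0))  →  0   [R5 at ε]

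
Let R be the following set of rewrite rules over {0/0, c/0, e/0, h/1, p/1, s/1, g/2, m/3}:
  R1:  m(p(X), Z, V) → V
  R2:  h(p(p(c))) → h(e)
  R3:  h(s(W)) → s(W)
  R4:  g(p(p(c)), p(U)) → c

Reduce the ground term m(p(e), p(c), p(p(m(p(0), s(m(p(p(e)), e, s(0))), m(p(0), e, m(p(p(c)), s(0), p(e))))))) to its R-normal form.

p(p(p(e)))

1. m(p(e), p(c), p(p(m(p(0), s(m(p(p(e)), e, s(0))), m(p(0), e, m(p(p(c)), s(0), p(e)))))))  →  p(p(m(p(0), s(m(p(p(e)), e, s(0))), m(p(0), e, m(p(p(c)), s(0), p(e))))))   [R1 at ε]
2. p(p(m(p(0), s(m(p(p(e)), e, s(0))), m(p(0), e, m(p(p(c)), s(0), p(e))))))  →  p(p(m(p(0), e, m(p(p(c)), s(0), p(e)))))   [R1 at 1.1]
3. p(p(m(p(0), e, m(p(p(c)), s(0), p(e)))))  →  p(p(m(p(p(c)), s(0), p(e))))   [R1 at 1.1]
4. p(p(m(p(p(c)), s(0), p(e))))  →  p(p(p(e)))   [R1 at 1.1]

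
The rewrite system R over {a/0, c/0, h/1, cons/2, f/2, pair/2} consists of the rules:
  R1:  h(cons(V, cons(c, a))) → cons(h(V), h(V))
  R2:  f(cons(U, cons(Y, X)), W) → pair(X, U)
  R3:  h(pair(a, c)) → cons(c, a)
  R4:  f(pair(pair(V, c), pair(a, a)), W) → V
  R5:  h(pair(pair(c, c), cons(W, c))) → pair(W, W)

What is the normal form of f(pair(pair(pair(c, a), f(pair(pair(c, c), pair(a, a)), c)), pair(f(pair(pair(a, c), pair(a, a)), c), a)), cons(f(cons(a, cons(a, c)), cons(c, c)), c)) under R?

1. f(pair(pair(pair(c, a), f(pair(pair(c, c), pair(a, a)), c)), pair(f(pair(pair(a, c), pair(a, a)), c), a)), cons(f(cons(a, cons(a, c)), cons(c, c)), c))  →  f(pair(pair(pair(c, a), c), pair(f(pair(pair(a, c), pair(a, a)), c), a)), cons(f(cons(a, cons(a, c)), cons(c, c)), c))   [R4 at 1.1.2]
2. f(pair(pair(pair(c, a), c), pair(f(pair(pair(a, c), pair(a, a)), c), a)), cons(f(cons(a, cons(a, c)), cons(c, c)), c))  →  f(pair(pair(pair(c, a), c), pair(a, a)), cons(f(cons(a, cons(a, c)), cons(c, c)), c))   [R4 at 1.2.1]
3. f(pair(pair(pair(c, a), c), pair(a, a)), cons(f(cons(a, cons(a, c)), cons(c, c)), c))  →  pair(c, a)   [R4 at ε]

pair(c, a)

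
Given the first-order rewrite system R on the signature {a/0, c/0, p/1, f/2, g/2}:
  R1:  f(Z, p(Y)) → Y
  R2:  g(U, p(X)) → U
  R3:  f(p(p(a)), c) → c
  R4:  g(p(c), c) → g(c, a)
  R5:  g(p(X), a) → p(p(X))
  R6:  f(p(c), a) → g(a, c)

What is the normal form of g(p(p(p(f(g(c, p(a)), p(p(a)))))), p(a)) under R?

p(p(p(p(a))))

1. g(p(p(p(f(g(c, p(a)), p(p(a)))))), p(a))  →  p(p(p(f(g(c, p(a)), p(p(a))))))   [R2 at ε]
2. p(p(p(f(g(c, p(a)), p(p(a))))))  →  p(p(p(p(a))))   [R1 at 1.1.1]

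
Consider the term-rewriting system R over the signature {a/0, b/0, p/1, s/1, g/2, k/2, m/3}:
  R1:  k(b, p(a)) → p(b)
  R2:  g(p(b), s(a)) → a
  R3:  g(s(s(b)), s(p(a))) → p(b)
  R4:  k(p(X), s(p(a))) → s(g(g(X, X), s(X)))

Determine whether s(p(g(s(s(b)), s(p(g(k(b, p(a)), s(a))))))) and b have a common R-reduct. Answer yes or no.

Reduce t₁ = s(p(g(s(s(b)), s(p(g(k(b, p(a)), s(a))))))):
1. s(p(g(s(s(b)), s(p(g(k(b, p(a)), s(a)))))))  →  s(p(g(s(s(b)), s(p(g(p(b), s(a)))))))   [R1 at 1.1.2.1.1.1]
2. s(p(g(s(s(b)), s(p(g(p(b), s(a)))))))  →  s(p(g(s(s(b)), s(p(a)))))   [R2 at 1.1.2.1.1]
3. s(p(g(s(s(b)), s(p(a)))))  →  s(p(p(b)))   [R3 at 1.1]

Reduce t₂ = b:

no — NF(t₁) = s(p(p(b))), NF(t₂) = b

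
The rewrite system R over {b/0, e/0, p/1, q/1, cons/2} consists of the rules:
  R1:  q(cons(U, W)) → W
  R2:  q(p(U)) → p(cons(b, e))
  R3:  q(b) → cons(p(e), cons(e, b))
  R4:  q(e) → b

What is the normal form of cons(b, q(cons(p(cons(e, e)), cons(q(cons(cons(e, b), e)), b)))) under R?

cons(b, cons(e, b))

1. cons(b, q(cons(p(cons(e, e)), cons(q(cons(cons(e, b), e)), b))))  →  cons(b, cons(q(cons(cons(e, b), e)), b))   [R1 at 2]
2. cons(b, cons(q(cons(cons(e, b), e)), b))  →  cons(b, cons(e, b))   [R1 at 2.1]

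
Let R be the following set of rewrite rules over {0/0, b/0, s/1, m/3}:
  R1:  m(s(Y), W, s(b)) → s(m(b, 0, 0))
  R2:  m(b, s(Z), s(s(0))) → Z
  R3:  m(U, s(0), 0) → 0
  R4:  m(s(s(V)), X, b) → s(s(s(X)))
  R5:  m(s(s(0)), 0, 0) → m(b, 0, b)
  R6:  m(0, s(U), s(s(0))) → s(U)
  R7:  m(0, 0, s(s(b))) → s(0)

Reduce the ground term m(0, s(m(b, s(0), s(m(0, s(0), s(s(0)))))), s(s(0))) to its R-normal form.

1. m(0, s(m(b, s(0), s(m(0, s(0), s(s(0)))))), s(s(0)))  →  s(m(b, s(0), s(m(0, s(0), s(s(0))))))   [R6 at ε]
2. s(m(b, s(0), s(m(0, s(0), s(s(0))))))  →  s(m(b, s(0), s(s(0))))   [R6 at 1.3.1]
3. s(m(b, s(0), s(s(0))))  →  s(0)   [R2 at 1]

s(0)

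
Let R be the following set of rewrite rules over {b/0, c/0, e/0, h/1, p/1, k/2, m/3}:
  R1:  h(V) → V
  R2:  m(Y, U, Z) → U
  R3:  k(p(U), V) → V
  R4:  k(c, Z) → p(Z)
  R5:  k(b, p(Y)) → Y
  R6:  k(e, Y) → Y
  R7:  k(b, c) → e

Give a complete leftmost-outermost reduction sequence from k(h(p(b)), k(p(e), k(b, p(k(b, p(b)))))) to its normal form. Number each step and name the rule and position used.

1. k(h(p(b)), k(p(e), k(b, p(k(b, p(b))))))  →  k(p(b), k(p(e), k(b, p(k(b, p(b))))))   [R1 at 1]
2. k(p(b), k(p(e), k(b, p(k(b, p(b))))))  →  k(p(e), k(b, p(k(b, p(b)))))   [R3 at ε]
3. k(p(e), k(b, p(k(b, p(b)))))  →  k(b, p(k(b, p(b))))   [R3 at ε]
4. k(b, p(k(b, p(b))))  →  k(b, p(b))   [R5 at ε]
5. k(b, p(b))  →  b   [R5 at ε]

b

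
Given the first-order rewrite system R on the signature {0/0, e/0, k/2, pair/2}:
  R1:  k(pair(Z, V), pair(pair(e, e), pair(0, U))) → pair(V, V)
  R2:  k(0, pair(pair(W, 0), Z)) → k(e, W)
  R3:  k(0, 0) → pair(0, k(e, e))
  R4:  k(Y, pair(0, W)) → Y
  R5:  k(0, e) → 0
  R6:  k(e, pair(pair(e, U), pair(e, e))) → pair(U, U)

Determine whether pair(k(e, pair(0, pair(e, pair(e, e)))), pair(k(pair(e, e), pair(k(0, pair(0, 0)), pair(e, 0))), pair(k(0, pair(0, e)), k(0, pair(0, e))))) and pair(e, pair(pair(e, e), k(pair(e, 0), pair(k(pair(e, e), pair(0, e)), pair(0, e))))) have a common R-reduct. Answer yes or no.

Reduce t₁ = pair(k(e, pair(0, pair(e, pair(e, e)))), pair(k(pair(e, e), pair(k(0, pair(0, 0)), pair(e, 0))), pair(k(0, pair(0, e)), k(0, pair(0, e))))):
1. pair(k(e, pair(0, pair(e, pair(e, e)))), pair(k(pair(e, e), pair(k(0, pair(0, 0)), pair(e, 0))), pair(k(0, pair(0, e)), k(0, pair(0, e)))))  →  pair(e, pair(k(pair(e, e), pair(k(0, pair(0, 0)), pair(e, 0))), pair(k(0, pair(0, e)), k(0, pair(0, e)))))   [R4 at 1]
2. pair(e, pair(k(pair(e, e), pair(k(0, pair(0, 0)), pair(e, 0))), pair(k(0, pair(0, e)), k(0, pair(0, e)))))  →  pair(e, pair(k(pair(e, e), pair(0, pair(e, 0))), pair(k(0, pair(0, e)), k(0, pair(0, e)))))   [R4 at 2.1.2.1]
3. pair(e, pair(k(pair(e, e), pair(0, pair(e, 0))), pair(k(0, pair(0, e)), k(0, pair(0, e)))))  →  pair(e, pair(pair(e, e), pair(k(0, pair(0, e)), k(0, pair(0, e)))))   [R4 at 2.1]
4. pair(e, pair(pair(e, e), pair(k(0, pair(0, e)), k(0, pair(0, e)))))  →  pair(e, pair(pair(e, e), pair(0, k(0, pair(0, e)))))   [R4 at 2.2.1]
5. pair(e, pair(pair(e, e), pair(0, k(0, pair(0, e)))))  →  pair(e, pair(pair(e, e), pair(0, 0)))   [R4 at 2.2.2]

Reduce t₂ = pair(e, pair(pair(e, e), k(pair(e, 0), pair(k(pair(e, e), pair(0, e)), pair(0, e))))):
1. pair(e, pair(pair(e, e), k(pair(e, 0), pair(k(pair(e, e), pair(0, e)), pair(0, e)))))  →  pair(e, pair(pair(e, e), k(pair(e, 0), pair(pair(e, e), pair(0, e)))))   [R4 at 2.2.2.1]
2. pair(e, pair(pair(e, e), k(pair(e, 0), pair(pair(e, e), pair(0, e)))))  →  pair(e, pair(pair(e, e), pair(0, 0)))   [R1 at 2.2]

yes — NF(t₁) = pair(e, pair(pair(e, e), pair(0, 0))), NF(t₂) = pair(e, pair(pair(e, e), pair(0, 0)))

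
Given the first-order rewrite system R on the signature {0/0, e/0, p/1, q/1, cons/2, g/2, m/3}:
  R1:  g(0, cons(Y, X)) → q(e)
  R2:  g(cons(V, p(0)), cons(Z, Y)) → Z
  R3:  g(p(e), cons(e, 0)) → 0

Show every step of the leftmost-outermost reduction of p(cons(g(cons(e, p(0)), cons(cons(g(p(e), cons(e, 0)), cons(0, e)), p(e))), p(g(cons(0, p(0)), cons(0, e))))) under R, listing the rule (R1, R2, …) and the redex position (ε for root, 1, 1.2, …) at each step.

p(cons(cons(0, cons(0, e)), p(0)))

1. p(cons(g(cons(e, p(0)), cons(cons(g(p(e), cons(e, 0)), cons(0, e)), p(e))), p(g(cons(0, p(0)), cons(0, e)))))  →  p(cons(cons(g(p(e), cons(e, 0)), cons(0, e)), p(g(cons(0, p(0)), cons(0, e)))))   [R2 at 1.1]
2. p(cons(cons(g(p(e), cons(e, 0)), cons(0, e)), p(g(cons(0, p(0)), cons(0, e)))))  →  p(cons(cons(0, cons(0, e)), p(g(cons(0, p(0)), cons(0, e)))))   [R3 at 1.1.1]
3. p(cons(cons(0, cons(0, e)), p(g(cons(0, p(0)), cons(0, e)))))  →  p(cons(cons(0, cons(0, e)), p(0)))   [R2 at 1.2.1]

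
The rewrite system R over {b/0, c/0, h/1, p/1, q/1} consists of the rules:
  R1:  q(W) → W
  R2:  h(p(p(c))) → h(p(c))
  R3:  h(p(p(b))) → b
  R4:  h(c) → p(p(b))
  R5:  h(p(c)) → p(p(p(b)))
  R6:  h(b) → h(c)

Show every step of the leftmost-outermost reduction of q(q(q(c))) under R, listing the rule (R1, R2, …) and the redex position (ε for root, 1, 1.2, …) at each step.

1. q(q(q(c)))  →  q(q(c))   [R1 at ε]
2. q(q(c))  →  q(c)   [R1 at ε]
3. q(c)  →  c   [R1 at ε]

c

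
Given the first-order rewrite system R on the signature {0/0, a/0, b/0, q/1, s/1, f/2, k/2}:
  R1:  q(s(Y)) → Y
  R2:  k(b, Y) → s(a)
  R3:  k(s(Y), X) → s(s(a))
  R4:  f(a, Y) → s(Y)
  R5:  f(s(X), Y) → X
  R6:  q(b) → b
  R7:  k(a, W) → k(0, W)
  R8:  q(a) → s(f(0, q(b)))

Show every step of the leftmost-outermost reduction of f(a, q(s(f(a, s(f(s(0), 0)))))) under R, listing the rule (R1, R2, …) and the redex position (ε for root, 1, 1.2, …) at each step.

1. f(a, q(s(f(a, s(f(s(0), 0))))))  →  s(q(s(f(a, s(f(s(0), 0))))))   [R4 at ε]
2. s(q(s(f(a, s(f(s(0), 0))))))  →  s(f(a, s(f(s(0), 0))))   [R1 at 1]
3. s(f(a, s(f(s(0), 0))))  →  s(s(s(f(s(0), 0))))   [R4 at 1]
4. s(s(s(f(s(0), 0))))  →  s(s(s(0)))   [R5 at 1.1.1]

s(s(s(0)))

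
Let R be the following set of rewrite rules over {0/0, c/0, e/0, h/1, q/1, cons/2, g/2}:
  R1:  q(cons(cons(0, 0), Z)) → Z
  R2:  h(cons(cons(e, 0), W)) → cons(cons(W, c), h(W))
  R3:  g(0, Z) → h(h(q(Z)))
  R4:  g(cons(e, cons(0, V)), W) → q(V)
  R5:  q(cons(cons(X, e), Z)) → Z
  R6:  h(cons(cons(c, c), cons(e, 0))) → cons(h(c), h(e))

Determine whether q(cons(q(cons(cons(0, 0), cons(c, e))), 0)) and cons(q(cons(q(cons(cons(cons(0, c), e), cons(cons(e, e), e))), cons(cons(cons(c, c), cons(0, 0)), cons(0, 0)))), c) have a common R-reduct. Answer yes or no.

no — NF(t₁) = 0, NF(t₂) = cons(cons(cons(cons(c, c), cons(0, 0)), cons(0, 0)), c)

Reduce t₁ = q(cons(q(cons(cons(0, 0), cons(c, e))), 0)):
1. q(cons(q(cons(cons(0, 0), cons(c, e))), 0))  →  q(cons(cons(c, e), 0))   [R1 at 1.1]
2. q(cons(cons(c, e), 0))  →  0   [R5 at ε]

Reduce t₂ = cons(q(cons(q(cons(cons(cons(0, c), e), cons(cons(e, e), e))), cons(cons(cons(c, c), cons(0, 0)), cons(0, 0)))), c):
1. cons(q(cons(q(cons(cons(cons(0, c), e), cons(cons(e, e), e))), cons(cons(cons(c, c), cons(0, 0)), cons(0, 0)))), c)  →  cons(q(cons(cons(cons(e, e), e), cons(cons(cons(c, c), cons(0, 0)), cons(0, 0)))), c)   [R5 at 1.1.1]
2. cons(q(cons(cons(cons(e, e), e), cons(cons(cons(c, c), cons(0, 0)), cons(0, 0)))), c)  →  cons(cons(cons(cons(c, c), cons(0, 0)), cons(0, 0)), c)   [R5 at 1]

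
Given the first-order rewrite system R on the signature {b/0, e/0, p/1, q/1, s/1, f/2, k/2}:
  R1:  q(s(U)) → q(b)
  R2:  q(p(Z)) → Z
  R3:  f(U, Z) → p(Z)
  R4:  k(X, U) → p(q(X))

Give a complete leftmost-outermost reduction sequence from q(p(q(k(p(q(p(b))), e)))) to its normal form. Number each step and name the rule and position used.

1. q(p(q(k(p(q(p(b))), e))))  →  q(k(p(q(p(b))), e))   [R2 at ε]
2. q(k(p(q(p(b))), e))  →  q(p(q(p(q(p(b))))))   [R4 at 1]
3. q(p(q(p(q(p(b))))))  →  q(p(q(p(b))))   [R2 at ε]
4. q(p(q(p(b))))  →  q(p(b))   [R2 at ε]
5. q(p(b))  →  b   [R2 at ε]

b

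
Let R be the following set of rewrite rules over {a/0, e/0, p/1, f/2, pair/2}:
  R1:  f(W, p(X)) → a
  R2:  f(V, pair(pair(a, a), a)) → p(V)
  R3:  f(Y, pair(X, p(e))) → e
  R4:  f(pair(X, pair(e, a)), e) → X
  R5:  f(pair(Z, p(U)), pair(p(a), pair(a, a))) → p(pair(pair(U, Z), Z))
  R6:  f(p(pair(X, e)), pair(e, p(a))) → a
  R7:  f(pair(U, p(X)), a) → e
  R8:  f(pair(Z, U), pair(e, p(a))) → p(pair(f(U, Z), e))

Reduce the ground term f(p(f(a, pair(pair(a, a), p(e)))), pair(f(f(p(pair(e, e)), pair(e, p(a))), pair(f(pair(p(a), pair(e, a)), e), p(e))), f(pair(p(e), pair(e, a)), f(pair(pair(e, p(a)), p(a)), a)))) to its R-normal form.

e

1. f(p(f(a, pair(pair(a, a), p(e)))), pair(f(f(p(pair(e, e)), pair(e, p(a))), pair(f(pair(p(a), pair(e, a)), e), p(e))), f(pair(p(e), pair(e, a)), f(pair(pair(e, p(a)), p(a)), a))))  →  f(p(e), pair(f(f(p(pair(e, e)), pair(e, p(a))), pair(f(pair(p(a), pair(e, a)), e), p(e))), f(pair(p(e), pair(e, a)), f(pair(pair(e, p(a)), p(a)), a))))   [R3 at 1.1]
2. f(p(e), pair(f(f(p(pair(e, e)), pair(e, p(a))), pair(f(pair(p(a), pair(e, a)), e), p(e))), f(pair(p(e), pair(e, a)), f(pair(pair(e, p(a)), p(a)), a))))  →  f(p(e), pair(e, f(pair(p(e), pair(e, a)), f(pair(pair(e, p(a)), p(a)), a))))   [R3 at 2.1]
3. f(p(e), pair(e, f(pair(p(e), pair(e, a)), f(pair(pair(e, p(a)), p(a)), a))))  →  f(p(e), pair(e, f(pair(p(e), pair(e, a)), e)))   [R7 at 2.2.2]
4. f(p(e), pair(e, f(pair(p(e), pair(e, a)), e)))  →  f(p(e), pair(e, p(e)))   [R4 at 2.2]
5. f(p(e), pair(e, p(e)))  →  e   [R3 at ε]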